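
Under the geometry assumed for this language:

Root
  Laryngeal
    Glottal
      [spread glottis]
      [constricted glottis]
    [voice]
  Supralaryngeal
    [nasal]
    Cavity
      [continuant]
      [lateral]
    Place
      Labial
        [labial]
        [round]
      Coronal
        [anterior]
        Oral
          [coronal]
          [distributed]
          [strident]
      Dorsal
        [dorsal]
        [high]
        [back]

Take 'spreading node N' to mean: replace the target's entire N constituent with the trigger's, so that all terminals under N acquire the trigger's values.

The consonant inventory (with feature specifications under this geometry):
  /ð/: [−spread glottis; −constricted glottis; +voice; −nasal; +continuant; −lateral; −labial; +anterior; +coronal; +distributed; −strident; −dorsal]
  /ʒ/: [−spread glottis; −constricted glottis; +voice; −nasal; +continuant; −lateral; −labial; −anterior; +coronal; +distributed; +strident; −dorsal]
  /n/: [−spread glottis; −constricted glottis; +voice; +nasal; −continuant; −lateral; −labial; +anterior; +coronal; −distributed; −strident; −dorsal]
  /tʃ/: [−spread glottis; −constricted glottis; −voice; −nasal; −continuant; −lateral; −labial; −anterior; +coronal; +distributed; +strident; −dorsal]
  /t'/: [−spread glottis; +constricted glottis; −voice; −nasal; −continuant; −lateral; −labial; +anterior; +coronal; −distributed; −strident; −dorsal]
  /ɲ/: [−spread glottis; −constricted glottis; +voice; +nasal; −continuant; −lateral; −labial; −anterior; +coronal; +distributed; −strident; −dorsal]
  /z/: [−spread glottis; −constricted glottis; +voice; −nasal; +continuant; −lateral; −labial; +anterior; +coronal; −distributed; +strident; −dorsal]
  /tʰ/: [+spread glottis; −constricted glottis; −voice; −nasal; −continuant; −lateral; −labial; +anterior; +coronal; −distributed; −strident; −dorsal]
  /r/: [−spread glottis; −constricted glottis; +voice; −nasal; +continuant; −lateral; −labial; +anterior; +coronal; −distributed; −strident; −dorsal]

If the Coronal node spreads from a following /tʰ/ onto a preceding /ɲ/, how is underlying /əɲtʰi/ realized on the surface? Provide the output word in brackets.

The Coronal node dominates the terminals [anterior], [coronal], [distributed], [strident].
After delinking /ɲ/'s Coronal and linking /tʰ/'s, the affected terminals become [+anterior], [+coronal], [−distributed], [−strident]; [spread glottis], [constricted glottis], [voice], … (outside Coronal) are retained from /ɲ/.
Among the inventory, only /n/ has exactly this specification, giving the surface form [əntʰi].

[əntʰi]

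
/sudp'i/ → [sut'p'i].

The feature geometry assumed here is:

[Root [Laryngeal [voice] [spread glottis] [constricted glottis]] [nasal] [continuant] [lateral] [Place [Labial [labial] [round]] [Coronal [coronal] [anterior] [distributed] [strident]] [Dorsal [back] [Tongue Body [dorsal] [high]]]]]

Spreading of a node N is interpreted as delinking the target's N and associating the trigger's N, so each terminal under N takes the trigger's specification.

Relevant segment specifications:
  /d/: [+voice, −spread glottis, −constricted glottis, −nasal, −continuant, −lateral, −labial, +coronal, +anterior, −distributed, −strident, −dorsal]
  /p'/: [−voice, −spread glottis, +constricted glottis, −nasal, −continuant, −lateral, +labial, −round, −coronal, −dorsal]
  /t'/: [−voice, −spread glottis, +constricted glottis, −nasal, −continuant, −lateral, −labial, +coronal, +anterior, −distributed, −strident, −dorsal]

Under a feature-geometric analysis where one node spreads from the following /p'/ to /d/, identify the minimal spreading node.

/d/ and [t'] differ in [voice], [constricted glottis]; every other specified feature is identical.
Tracing each changed feature up the tree, the paths first meet at Laryngeal; any lower node misses at least one of them.
Delinking /d/'s Laryngeal and associating /p'/'s Laryngeal gives precisely the feature bundle of [t'].
[labial], [coronal] — on which /p'/ differs from /d/ — are unchanged, so Root cannot have spread; the constituent is no larger than Laryngeal.

Laryngeal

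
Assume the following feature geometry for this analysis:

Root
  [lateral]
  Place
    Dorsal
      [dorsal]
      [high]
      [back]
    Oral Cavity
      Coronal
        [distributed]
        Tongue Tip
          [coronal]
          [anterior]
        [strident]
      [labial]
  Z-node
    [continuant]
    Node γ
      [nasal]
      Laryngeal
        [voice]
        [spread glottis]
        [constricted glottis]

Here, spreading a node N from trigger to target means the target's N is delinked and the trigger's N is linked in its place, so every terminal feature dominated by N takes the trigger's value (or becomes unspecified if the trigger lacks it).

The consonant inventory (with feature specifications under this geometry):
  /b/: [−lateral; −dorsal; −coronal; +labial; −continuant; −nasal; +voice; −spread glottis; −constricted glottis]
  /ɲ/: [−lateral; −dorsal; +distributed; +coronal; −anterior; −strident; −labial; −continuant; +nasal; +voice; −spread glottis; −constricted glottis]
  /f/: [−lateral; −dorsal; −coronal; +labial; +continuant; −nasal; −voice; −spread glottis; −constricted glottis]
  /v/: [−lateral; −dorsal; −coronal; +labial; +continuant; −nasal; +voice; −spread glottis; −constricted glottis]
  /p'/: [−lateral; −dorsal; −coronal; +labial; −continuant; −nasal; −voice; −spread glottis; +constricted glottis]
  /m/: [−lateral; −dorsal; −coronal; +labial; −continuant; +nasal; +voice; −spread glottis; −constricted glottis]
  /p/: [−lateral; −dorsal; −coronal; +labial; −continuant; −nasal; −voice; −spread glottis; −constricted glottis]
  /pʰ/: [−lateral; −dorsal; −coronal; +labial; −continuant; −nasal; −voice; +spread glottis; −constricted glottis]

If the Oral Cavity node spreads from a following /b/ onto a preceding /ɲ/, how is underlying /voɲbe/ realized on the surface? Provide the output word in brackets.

[vombe]

The Oral Cavity node dominates the terminals [distributed], [coronal], [anterior], [strident], [labial].
After delinking /ɲ/'s Oral Cavity and linking /b/'s, the affected terminals become [−coronal], [+labial]; [lateral], [dorsal], [continuant], … (outside Oral Cavity) are retained from /ɲ/.
Among the inventory, only /m/ has exactly this specification, giving the surface form [vombe].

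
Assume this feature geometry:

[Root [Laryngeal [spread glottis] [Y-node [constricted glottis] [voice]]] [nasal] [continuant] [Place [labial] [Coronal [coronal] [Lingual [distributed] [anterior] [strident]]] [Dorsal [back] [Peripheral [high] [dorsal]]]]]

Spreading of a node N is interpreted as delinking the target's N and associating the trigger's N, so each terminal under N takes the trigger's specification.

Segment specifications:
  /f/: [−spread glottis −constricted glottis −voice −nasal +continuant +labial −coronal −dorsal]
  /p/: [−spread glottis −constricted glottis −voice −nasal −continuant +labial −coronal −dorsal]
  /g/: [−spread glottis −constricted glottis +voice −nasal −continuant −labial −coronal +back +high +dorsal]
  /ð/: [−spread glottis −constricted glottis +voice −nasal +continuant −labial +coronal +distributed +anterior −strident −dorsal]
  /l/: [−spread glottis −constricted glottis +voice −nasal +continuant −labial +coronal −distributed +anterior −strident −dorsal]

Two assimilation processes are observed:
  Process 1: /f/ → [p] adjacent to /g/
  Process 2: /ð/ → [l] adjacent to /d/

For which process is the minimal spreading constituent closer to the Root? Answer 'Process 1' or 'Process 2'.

In Process 1, [continuant] changes, so the minimal spreading node is [continuant] at depth 1.
Process 2 alters [distributed]; the lowest dominating node is [distributed] (depth 4 from Root).
Depth 1 < depth 4; Process 1 involves the structurally higher constituent [continuant].

Process 1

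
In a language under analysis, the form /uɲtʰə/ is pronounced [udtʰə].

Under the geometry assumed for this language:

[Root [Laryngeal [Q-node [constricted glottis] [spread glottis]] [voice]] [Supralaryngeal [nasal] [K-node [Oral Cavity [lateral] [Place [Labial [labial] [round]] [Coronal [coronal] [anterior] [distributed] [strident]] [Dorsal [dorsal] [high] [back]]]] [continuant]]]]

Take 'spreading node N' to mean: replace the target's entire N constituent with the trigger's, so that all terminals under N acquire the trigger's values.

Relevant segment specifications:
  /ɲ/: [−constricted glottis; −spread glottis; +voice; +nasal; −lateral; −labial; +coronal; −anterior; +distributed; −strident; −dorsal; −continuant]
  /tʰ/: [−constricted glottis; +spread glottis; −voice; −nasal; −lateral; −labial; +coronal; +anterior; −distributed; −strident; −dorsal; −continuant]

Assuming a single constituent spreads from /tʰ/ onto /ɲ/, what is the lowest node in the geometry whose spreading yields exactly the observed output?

/ɲ/ and [d] differ in [nasal], [anterior], [distributed]; every other specified feature is identical.
The smallest constituent containing every changed terminal is Supralaryngeal — each of its daughters lacks at least one of the affected features.
Spreading Supralaryngeal from /tʰ/ overwrites each of those terminals with /tʰ/'s values, yielding exactly [d].
Had Root spread, [voice], [spread glottis] would have taken /tʰ/'s values; they stay as in /ɲ/, confirming the spreading constituent is exactly Supralaryngeal.

Supralaryngeal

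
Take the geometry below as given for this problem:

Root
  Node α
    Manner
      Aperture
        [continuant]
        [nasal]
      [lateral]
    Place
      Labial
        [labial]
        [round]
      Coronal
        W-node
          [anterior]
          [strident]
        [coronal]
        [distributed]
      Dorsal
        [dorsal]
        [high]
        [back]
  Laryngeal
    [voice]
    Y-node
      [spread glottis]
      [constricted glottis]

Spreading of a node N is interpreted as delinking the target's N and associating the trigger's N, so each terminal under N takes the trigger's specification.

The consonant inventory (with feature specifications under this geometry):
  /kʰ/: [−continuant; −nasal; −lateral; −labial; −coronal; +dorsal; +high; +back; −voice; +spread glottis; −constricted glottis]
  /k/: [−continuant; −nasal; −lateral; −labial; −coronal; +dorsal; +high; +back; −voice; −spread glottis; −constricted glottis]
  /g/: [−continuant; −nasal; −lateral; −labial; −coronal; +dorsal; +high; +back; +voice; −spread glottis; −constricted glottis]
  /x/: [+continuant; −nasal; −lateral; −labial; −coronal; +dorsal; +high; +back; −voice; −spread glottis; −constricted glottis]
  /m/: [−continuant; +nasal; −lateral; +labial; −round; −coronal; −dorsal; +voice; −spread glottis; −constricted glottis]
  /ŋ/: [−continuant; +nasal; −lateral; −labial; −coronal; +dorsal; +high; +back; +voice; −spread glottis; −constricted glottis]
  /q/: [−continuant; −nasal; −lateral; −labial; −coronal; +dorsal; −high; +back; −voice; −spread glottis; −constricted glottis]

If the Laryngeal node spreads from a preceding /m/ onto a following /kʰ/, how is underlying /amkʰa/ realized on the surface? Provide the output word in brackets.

[amga]

Terminals under Laryngeal in this geometry: [voice], [spread glottis], [constricted glottis].
The target acquires /m/'s values for everything under Laryngeal — [+voice], [−spread glottis], [−constricted glottis] — while keeping its own [continuant], [nasal], [lateral], ….
This feature bundle is that of [g], so /amkʰa/ surfaces as [amga].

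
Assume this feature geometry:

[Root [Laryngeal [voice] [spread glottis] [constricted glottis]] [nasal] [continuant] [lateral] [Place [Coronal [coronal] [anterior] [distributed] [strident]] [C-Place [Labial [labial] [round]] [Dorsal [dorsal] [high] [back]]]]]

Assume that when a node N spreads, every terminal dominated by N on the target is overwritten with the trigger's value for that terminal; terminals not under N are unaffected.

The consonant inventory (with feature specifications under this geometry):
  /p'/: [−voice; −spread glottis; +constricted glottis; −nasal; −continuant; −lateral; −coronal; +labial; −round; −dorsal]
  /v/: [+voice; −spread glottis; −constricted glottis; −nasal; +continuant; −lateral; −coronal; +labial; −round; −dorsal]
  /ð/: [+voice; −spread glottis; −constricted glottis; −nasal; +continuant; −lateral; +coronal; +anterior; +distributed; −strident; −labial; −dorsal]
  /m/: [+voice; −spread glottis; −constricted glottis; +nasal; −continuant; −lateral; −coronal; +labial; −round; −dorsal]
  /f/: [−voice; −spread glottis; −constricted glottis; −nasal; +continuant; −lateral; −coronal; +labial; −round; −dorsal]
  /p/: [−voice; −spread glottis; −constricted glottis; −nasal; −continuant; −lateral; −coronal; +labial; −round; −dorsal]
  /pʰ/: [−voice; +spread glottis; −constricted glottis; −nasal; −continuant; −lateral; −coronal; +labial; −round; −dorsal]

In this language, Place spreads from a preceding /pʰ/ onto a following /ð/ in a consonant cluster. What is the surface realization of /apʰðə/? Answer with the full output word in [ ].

[apʰvə]

The Place node dominates the terminals [coronal], [anterior], [distributed], [strident], [labial], [round], [dorsal], [high], [back].
The target acquires /pʰ/'s values for everything under Place — [−coronal], [+labial], [−round], [−dorsal] — while keeping its own [voice], [spread glottis], [constricted glottis], ….
This feature bundle is that of [v], so /apʰðə/ surfaces as [apʰvə].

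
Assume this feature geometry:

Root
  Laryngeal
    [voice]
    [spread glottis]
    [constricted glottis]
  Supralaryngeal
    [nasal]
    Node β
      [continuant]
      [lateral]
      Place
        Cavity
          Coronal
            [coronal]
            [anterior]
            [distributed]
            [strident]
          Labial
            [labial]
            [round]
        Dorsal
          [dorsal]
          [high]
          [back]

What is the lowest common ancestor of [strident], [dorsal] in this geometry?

[strident]: Root / Supralaryngeal / Node β / Place / Cavity / Coronal / [strident].
[dorsal]: Root / Supralaryngeal / Node β / Place / Dorsal / [dorsal].
The lowest node appearing on every path is Place; each proper daughter of Place fails to dominate at least one of the listed features.

Place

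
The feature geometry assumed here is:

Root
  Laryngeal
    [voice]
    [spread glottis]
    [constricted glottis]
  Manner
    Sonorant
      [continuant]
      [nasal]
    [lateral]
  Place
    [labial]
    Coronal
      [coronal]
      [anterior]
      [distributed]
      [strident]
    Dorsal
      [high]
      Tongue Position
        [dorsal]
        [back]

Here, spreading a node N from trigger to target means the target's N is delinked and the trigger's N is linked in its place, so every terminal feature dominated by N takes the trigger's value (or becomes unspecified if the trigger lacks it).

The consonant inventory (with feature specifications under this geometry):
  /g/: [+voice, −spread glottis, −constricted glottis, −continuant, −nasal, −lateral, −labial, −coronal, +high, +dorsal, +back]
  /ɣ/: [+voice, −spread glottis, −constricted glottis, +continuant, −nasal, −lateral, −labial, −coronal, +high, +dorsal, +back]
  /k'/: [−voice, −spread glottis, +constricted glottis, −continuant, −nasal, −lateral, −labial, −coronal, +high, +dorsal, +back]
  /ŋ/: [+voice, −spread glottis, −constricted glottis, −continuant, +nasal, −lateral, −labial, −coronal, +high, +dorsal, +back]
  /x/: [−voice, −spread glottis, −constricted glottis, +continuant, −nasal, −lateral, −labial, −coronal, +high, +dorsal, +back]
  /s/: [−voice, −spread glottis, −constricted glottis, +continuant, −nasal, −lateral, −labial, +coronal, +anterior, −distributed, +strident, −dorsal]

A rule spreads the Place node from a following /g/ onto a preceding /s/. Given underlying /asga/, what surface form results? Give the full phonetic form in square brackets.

[axga]

Place immediately or transitively dominates [labial], [coronal], [anterior], [distributed], [strident], [high], [dorsal], [back].
Spreading Place from /g/ onto /s/ replaces those values with /g/'s: [−labial], [−coronal], [+high], [+dorsal], [+back]. Features outside Place ([voice], [spread glottis], [constricted glottis], …) stay as in /s/.
The resulting bundle matches /x/ in the inventory; substituting it for /s/ gives [axga].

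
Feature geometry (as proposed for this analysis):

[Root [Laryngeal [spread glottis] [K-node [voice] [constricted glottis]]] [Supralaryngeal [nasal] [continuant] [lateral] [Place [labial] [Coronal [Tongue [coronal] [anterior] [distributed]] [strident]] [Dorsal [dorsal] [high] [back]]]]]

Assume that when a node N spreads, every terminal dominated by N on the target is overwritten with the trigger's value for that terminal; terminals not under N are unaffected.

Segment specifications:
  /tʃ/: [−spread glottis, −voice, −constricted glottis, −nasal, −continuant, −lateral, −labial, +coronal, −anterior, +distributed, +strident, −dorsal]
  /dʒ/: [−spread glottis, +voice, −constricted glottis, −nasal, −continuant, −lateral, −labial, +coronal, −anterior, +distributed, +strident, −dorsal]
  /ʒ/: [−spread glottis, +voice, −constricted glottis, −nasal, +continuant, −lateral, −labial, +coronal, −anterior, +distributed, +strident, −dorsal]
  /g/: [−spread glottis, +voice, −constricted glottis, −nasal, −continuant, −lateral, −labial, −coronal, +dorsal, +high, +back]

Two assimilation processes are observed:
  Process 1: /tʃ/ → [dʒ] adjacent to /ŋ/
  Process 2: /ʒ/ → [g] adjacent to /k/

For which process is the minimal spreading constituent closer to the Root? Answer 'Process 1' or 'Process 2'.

Process 2

Process 1 alters [voice]; the lowest dominating node is [voice] (depth 3 from Root).
Process 2: the features that change are [continuant], [coronal], [anterior], [distributed], [strident], [dorsal], [high], [back]; the minimal node is Supralaryngeal (depth 1).
Supralaryngeal is closer to Root than [voice], so Process 2 spreads the higher node.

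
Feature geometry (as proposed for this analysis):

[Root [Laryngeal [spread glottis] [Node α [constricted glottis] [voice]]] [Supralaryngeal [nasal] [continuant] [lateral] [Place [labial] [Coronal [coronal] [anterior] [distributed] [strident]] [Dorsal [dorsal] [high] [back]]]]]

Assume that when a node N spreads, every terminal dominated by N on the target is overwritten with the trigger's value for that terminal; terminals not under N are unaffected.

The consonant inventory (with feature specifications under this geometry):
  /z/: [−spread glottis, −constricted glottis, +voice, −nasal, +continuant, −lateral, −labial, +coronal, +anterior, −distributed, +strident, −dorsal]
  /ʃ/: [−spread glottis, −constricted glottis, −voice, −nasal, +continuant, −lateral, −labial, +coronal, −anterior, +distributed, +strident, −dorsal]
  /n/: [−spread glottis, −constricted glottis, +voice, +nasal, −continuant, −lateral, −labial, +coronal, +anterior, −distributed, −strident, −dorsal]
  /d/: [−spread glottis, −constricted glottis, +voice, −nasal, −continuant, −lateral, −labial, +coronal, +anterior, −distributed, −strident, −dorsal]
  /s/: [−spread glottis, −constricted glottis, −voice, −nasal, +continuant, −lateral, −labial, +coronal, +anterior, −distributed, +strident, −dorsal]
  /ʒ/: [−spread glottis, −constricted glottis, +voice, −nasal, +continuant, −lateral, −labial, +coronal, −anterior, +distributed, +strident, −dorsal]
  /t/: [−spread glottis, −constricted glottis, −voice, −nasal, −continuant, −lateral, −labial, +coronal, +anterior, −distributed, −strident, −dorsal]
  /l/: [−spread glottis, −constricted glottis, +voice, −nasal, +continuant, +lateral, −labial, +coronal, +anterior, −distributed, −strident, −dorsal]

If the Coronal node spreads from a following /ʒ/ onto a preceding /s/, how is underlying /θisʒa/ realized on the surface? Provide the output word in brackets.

Terminals under Coronal in this geometry: [coronal], [anterior], [distributed], [strident].
After delinking /s/'s Coronal and linking /ʒ/'s, the affected terminals become [+coronal], [−anterior], [+distributed], [+strident]; [spread glottis], [constricted glottis], [voice], … (outside Coronal) are retained from /s/.
The resulting bundle matches /ʃ/ in the inventory; substituting it for /s/ gives [θiʃʒa].

[θiʃʒa]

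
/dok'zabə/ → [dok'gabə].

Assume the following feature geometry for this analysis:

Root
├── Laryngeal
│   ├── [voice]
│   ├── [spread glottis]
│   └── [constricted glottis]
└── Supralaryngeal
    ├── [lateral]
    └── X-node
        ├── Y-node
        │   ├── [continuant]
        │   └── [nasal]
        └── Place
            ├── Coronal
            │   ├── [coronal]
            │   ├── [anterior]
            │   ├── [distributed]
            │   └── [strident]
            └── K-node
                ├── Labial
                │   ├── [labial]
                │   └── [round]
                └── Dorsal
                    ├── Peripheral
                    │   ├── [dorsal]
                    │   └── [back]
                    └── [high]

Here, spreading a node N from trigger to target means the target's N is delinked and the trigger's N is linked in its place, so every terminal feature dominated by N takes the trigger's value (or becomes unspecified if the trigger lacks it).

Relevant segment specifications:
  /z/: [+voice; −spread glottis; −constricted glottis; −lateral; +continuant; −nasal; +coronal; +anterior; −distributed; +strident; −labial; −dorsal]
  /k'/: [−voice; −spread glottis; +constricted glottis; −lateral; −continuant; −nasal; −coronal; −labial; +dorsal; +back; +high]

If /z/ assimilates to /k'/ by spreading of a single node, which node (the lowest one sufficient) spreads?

X-node

The alternation /z/ → [g] changes [continuant], [coronal], [anterior], [distributed], [strident], [dorsal], [high], [back] and nothing else.
In this geometry the lowest node dominating all of them is X-node: every daughter of X-node dominates only a proper subset, so no lower node suffices.
If X-node spreads, every terminal under it takes /k'/'s value, producing [g] as observed.
[voice], [constricted glottis] stay as in /z/ although /k'/ differs there, so no node dominating them spread; among the remaining candidates X-node is the lowest that derives the output.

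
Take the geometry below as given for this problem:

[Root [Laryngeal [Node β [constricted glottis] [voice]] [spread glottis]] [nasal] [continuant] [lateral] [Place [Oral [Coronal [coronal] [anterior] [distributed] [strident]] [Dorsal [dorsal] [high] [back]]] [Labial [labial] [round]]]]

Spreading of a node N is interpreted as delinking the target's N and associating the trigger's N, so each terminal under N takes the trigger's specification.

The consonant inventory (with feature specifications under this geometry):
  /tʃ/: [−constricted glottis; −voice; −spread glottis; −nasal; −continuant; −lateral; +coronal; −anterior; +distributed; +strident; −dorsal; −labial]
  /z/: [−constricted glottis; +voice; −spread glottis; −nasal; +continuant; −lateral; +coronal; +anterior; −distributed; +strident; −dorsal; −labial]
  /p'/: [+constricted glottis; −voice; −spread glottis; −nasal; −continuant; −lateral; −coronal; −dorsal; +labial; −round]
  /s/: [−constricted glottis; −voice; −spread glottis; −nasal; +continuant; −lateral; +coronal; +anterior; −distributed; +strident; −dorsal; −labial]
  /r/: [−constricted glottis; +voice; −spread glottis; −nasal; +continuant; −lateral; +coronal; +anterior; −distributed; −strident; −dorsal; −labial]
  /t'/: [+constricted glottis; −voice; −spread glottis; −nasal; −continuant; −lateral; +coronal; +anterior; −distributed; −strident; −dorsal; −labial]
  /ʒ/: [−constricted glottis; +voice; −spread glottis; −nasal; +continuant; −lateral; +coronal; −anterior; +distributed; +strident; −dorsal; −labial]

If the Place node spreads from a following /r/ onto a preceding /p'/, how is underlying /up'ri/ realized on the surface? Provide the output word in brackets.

[ut'ri]

Place immediately or transitively dominates [coronal], [anterior], [distributed], [strident], [dorsal], [high], [back], [labial], [round].
The target acquires /r/'s values for everything under Place — [+coronal], [+anterior], [−distributed], [−strident], [−dorsal], [−labial] — while keeping its own [constricted glottis], [voice], [spread glottis], ….
Among the inventory, only /t'/ has exactly this specification, giving the surface form [ut'ri].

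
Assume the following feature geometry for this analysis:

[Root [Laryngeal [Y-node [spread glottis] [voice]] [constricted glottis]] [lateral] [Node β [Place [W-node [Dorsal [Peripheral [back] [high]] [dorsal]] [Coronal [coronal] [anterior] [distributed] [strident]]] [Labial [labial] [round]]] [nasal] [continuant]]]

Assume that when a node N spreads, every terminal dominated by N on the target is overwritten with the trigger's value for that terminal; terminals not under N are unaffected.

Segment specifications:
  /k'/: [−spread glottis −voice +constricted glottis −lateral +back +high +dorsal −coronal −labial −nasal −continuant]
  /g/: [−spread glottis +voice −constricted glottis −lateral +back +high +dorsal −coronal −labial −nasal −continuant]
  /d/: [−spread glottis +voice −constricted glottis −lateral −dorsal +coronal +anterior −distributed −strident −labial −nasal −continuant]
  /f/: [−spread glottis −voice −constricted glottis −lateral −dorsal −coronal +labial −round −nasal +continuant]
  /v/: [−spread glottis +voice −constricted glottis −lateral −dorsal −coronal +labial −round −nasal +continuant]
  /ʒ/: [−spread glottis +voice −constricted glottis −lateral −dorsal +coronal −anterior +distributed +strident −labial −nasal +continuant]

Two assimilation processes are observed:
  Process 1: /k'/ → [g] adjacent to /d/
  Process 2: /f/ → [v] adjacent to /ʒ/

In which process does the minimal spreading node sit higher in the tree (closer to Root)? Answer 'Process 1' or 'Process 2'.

Process 1 alters [voice], [constricted glottis]; the lowest common ancestor is Laryngeal (depth 1 from Root).
Process 2: the feature that changes is [voice]; the minimal node is [voice] (depth 3).
Depth 1 < depth 3; Process 1 involves the structurally higher constituent Laryngeal.

Process 1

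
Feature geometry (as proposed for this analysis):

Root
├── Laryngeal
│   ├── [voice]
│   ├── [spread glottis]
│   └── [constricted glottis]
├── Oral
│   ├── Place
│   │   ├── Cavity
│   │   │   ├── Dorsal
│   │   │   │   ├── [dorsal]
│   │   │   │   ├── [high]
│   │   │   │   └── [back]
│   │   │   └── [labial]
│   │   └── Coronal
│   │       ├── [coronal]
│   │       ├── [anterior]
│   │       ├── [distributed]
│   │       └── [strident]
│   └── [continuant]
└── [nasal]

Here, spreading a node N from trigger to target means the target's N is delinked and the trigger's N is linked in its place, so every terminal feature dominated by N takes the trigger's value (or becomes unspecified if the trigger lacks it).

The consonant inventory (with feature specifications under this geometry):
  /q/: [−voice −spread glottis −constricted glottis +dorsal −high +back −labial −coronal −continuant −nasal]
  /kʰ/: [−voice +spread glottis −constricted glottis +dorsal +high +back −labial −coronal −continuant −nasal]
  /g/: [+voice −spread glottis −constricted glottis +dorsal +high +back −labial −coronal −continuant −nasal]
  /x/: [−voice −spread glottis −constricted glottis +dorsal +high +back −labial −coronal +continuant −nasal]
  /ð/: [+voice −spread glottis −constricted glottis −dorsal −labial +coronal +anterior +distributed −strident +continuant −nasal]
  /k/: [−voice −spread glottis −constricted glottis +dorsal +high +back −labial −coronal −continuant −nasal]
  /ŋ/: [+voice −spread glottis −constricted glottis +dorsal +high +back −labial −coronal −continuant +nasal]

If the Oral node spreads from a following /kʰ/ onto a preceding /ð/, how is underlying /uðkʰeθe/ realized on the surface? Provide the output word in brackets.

Oral immediately or transitively dominates [dorsal], [high], [back], [labial], [coronal], [anterior], [distributed], [strident], [continuant].
The target acquires /kʰ/'s values for everything under Oral — [+dorsal], [+high], [+back], [−labial], [−coronal], [−continuant] — while keeping its own [voice], [spread glottis], [constricted glottis], ….
The resulting bundle matches /g/ in the inventory; substituting it for /ð/ gives [ugkʰeθe].

[ugkʰeθe]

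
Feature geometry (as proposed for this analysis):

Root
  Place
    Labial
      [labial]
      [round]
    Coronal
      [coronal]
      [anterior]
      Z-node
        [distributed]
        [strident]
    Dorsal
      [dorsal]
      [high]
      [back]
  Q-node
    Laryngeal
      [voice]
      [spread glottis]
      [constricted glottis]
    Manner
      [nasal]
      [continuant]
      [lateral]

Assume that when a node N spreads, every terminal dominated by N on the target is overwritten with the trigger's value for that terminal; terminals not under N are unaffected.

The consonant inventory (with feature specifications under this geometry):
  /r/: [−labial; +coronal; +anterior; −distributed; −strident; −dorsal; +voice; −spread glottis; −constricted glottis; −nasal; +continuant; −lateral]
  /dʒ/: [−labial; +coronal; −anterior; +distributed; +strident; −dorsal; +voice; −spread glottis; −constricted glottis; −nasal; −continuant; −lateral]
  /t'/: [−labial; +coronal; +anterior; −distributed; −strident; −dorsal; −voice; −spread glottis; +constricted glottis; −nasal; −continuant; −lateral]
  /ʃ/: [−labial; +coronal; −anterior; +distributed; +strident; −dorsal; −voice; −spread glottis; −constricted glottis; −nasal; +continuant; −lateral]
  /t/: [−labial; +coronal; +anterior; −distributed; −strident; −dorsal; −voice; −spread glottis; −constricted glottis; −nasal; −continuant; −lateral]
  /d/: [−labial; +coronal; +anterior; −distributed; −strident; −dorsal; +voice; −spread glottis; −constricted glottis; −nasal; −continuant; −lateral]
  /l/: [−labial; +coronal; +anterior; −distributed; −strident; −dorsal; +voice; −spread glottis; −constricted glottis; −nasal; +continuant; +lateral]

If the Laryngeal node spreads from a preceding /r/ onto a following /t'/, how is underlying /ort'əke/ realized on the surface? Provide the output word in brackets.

[ordəke]

Terminals under Laryngeal in this geometry: [voice], [spread glottis], [constricted glottis].
After delinking /t'/'s Laryngeal and linking /r/'s, the affected terminals become [+voice], [−spread glottis], [−constricted glottis]; [labial], [coronal], [anterior], … (outside Laryngeal) are retained from /t'/.
The resulting bundle matches /d/ in the inventory; substituting it for /t'/ gives [ordəke].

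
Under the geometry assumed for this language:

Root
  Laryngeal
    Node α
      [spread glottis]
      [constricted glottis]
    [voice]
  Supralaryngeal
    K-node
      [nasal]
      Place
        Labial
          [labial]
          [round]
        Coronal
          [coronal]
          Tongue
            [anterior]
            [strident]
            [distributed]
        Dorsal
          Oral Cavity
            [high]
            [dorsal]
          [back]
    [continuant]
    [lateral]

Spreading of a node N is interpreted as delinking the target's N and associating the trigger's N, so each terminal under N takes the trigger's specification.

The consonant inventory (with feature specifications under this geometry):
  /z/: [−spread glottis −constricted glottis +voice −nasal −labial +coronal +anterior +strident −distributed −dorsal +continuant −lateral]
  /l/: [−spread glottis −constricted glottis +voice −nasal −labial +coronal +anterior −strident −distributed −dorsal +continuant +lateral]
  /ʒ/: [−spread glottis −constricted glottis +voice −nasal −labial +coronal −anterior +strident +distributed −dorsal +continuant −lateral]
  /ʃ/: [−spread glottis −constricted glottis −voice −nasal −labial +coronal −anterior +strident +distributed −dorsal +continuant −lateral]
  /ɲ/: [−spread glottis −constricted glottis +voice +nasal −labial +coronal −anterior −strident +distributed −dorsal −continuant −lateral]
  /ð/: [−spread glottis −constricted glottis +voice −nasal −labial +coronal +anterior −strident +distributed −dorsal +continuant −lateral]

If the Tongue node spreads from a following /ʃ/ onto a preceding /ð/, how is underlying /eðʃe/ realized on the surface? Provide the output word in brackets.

Tongue immediately or transitively dominates [anterior], [strident], [distributed].
Spreading Tongue from /ʃ/ onto /ð/ replaces those values with /ʃ/'s: [−anterior], [+strident], [+distributed]. Features outside Tongue ([spread glottis], [constricted glottis], [voice], …) stay as in /ð/.
The resulting bundle matches /ʒ/ in the inventory; substituting it for /ð/ gives [eʒʃe].

[eʒʃe]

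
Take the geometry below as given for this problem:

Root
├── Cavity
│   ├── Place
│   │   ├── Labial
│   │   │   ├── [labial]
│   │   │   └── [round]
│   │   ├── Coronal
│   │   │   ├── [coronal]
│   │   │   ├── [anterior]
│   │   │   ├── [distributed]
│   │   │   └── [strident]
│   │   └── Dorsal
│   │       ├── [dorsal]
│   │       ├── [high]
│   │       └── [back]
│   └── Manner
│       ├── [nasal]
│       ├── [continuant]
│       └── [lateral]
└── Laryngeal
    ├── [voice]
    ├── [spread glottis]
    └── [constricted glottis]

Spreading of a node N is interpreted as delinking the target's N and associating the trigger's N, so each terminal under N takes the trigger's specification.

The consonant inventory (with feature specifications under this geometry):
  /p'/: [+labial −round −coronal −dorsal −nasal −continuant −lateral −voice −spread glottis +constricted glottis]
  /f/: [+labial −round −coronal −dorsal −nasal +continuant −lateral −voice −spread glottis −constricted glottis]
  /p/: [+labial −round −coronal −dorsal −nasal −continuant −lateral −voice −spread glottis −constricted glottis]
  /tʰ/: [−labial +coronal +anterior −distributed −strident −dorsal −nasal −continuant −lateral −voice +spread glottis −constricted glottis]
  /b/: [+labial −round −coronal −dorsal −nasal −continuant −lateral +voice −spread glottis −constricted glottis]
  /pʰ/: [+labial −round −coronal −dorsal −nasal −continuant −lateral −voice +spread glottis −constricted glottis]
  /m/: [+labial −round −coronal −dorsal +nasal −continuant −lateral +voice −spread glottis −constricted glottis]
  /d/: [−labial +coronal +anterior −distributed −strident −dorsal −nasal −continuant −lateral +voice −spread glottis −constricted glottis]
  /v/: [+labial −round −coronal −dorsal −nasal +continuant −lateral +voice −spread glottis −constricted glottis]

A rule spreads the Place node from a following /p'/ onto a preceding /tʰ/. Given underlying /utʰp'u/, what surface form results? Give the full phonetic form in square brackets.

[upʰp'u]

Terminals under Place in this geometry: [labial], [round], [coronal], [anterior], [distributed], [strident], [dorsal], [high], [back].
Spreading Place from /p'/ onto /tʰ/ replaces those values with /p'/'s: [+labial], [−round], [−coronal], [−dorsal]. Features outside Place ([nasal], [continuant], [lateral], …) stay as in /tʰ/.
Among the inventory, only /pʰ/ has exactly this specification, giving the surface form [upʰp'u].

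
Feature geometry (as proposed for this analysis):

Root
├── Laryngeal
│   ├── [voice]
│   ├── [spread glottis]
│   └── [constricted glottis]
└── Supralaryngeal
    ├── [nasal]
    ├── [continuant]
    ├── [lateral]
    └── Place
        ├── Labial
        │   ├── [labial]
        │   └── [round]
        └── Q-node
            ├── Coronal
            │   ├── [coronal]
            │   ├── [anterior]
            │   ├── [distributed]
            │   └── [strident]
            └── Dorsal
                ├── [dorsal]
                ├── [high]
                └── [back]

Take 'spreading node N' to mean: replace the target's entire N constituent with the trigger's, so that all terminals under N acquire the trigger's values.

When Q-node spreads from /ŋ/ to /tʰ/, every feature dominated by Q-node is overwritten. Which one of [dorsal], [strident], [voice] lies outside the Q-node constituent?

Q-node dominates exactly [coronal], [anterior], [distributed], [strident], [dorsal], [high], [back].
[strident], [dorsal] all lie under Q-node, so they are overwritten when Q-node spreads.
[voice] is not within the Q-node subtree (it hangs from Laryngeal), so /tʰ/'s [voice] value survives.

[voice]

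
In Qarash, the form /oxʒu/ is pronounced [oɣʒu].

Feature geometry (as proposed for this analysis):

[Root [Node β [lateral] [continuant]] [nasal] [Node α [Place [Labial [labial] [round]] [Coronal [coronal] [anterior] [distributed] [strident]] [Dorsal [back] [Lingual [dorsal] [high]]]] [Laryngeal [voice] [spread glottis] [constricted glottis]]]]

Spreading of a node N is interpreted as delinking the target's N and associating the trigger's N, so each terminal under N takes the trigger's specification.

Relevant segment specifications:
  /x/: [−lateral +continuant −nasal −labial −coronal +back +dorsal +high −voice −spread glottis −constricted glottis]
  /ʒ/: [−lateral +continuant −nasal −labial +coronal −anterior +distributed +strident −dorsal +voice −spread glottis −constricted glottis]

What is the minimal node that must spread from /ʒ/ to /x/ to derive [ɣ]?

[voice]

Feature comparison: [voice] differs between /x/ and [ɣ]; the remaining terminals match.
Since just one terminal is affected and it takes /ʒ/'s value, spreading the terminal [voice] alone is sufficient and minimal.
[dorsal], [coronal] stay as in /x/ although /ʒ/ differs there, so no node dominating them spread; among the remaining candidates [voice] is the lowest that derives the output.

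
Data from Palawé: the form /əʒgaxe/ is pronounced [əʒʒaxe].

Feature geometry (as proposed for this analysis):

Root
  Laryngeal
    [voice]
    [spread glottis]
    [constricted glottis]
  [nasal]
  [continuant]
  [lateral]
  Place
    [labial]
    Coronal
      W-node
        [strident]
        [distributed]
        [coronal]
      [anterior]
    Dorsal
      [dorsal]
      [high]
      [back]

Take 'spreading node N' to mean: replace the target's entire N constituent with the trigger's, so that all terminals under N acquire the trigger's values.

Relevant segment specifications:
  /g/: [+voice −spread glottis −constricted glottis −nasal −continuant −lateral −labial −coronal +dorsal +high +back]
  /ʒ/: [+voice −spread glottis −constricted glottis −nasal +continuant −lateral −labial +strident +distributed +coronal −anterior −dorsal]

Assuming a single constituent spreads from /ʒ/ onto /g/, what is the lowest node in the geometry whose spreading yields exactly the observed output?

Root

Comparing /g/ with its surface form [ʒ], the features that change are [continuant], [coronal], [anterior], [distributed], [strident], [dorsal], [high], [back].
These terminals are all dominated by Root, and no proper subconstituent of Root covers them all; Root is their lowest common ancestor.
Spreading Root from /ʒ/ overwrites each of those terminals with /ʒ/'s values, yielding exactly [ʒ].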